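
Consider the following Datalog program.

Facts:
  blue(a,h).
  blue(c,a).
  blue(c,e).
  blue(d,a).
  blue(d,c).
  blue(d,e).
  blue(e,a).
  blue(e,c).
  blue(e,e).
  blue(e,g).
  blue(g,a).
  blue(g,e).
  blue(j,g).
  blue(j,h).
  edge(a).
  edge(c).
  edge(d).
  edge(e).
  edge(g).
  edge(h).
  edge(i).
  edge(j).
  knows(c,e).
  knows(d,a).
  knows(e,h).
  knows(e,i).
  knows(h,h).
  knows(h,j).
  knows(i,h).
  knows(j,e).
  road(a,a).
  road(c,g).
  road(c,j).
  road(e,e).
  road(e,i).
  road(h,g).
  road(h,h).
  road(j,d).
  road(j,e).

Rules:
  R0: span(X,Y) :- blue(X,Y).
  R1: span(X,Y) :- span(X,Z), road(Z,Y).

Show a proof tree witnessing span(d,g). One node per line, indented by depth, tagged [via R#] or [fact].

round 1: derive span(a,h) via R0 from blue(a,h)
round 1: derive span(c,a) via R0 from blue(c,a)
round 1: derive span(c,e) via R0 from blue(c,e)
round 1: derive span(d,a) via R0 from blue(d,a)
round 1: derive span(d,c) via R0 from blue(d,c)
round 1: derive span(d,e) via R0 from blue(d,e)
round 1: derive span(e,a) via R0 from blue(e,a)
round 1: derive span(e,c) via R0 from blue(e,c)
round 1: derive span(e,e) via R0 from blue(e,e)
round 1: derive span(e,g) via R0 from blue(e,g)
round 1: derive span(g,a) via R0 from blue(g,a)
round 1: derive span(g,e) via R0 from blue(g,e)
round 1: derive span(j,g) via R0 from blue(j,g)
round 1: derive span(j,h) via R0 from blue(j,h)
round 2: derive span(a,g) via R1 from span(a,h), road(h,g)
round 2: derive span(c,i) via R1 from span(c,e), road(e,i)
round 2: derive span(d,g) via R1 from span(d,c), road(c,g)
round 2: derive span(d,i) via R1 from span(d,e), road(e,i)
round 2: derive span(d,j) via R1 from span(d,c), road(c,j)
round 2: derive span(e,i) via R1 from span(e,e), road(e,i)
round 2: derive span(e,j) via R1 from span(e,c), road(c,j)
round 2: derive span(g,i) via R1 from span(g,e), road(e,i)
round 3: derive span(d,d) via R1 from span(d,j), road(j,d)
round 3: derive span(e,d) via R1 from span(e,j), road(j,d)

span(d,g)  [via R1]
  span(d,c)  [via R0]
    blue(d,c)  [fact]
  road(c,g)  [fact]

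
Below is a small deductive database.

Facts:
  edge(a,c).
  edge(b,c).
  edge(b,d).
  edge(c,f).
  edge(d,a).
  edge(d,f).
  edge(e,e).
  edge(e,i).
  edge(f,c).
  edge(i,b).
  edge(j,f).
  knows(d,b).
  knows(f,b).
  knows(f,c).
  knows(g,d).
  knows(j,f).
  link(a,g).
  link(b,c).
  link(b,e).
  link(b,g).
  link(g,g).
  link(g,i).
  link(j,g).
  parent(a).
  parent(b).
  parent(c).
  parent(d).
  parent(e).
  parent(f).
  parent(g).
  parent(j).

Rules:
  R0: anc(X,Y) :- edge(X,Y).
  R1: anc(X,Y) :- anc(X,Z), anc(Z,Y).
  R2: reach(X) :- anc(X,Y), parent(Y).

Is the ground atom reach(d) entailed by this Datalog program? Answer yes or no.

round 1: derive anc(a,c) via R0 from edge(a,c)
round 1: derive anc(b,c) via R0 from edge(b,c)
round 1: derive anc(b,d) via R0 from edge(b,d)
round 1: derive anc(c,f) via R0 from edge(c,f)
round 1: derive anc(d,a) via R0 from edge(d,a)
round 1: derive anc(d,f) via R0 from edge(d,f)
round 1: derive anc(e,e) via R0 from edge(e,e)
round 1: derive anc(e,i) via R0 from edge(e,i)
round 1: derive anc(f,c) via R0 from edge(f,c)
round 1: derive anc(i,b) via R0 from edge(i,b)
round 1: derive anc(j,f) via R0 from edge(j,f)
round 2: derive anc(a,f) via R1 from anc(a,c), anc(c,f)
round 2: derive anc(b,a) via R1 from anc(b,d), anc(d,a)
round 2: derive anc(b,f) via R1 from anc(b,c), anc(c,f)
round 2: derive anc(c,c) via R1 from anc(c,f), anc(f,c)
round 2: derive anc(d,c) via R1 from anc(d,a), anc(a,c)
round 2: derive anc(e,b) via R1 from anc(e,i), anc(i,b)
round 2: derive anc(f,f) via R1 from anc(f,c), anc(c,f)
round 2: derive anc(i,c) via R1 from anc(i,b), anc(b,c)
round 2: derive anc(i,d) via R1 from anc(i,b), anc(b,d)
round 2: derive anc(j,c) via R1 from anc(j,f), anc(f,c)
round 2: derive reach(a) via R2 from anc(a,c), parent(c)
round 2: derive reach(b) via R2 from anc(b,c), parent(c)
round 2: derive reach(c) via R2 from anc(c,f), parent(f)
round 2: derive reach(d) via R2 from anc(d,a), parent(a)
round 2: derive reach(e) via R2 from anc(e,e), parent(e)
round 2: derive reach(f) via R2 from anc(f,c), parent(c)
round 2: derive reach(i) via R2 from anc(i,b), parent(b)
round 2: derive reach(j) via R2 from anc(j,f), parent(f)
round 3: derive anc(e,a) via R1 from anc(e,b), anc(b,a)
round 3: derive anc(e,c) via R1 from anc(e,b), anc(b,c)
round 3: derive anc(e,d) via R1 from anc(e,b), anc(b,d)
round 3: derive anc(e,f) via R1 from anc(e,b), anc(b,f)
round 3: derive anc(i,a) via R1 from anc(i,b), anc(b,a)
round 3: derive anc(i,f) via R1 from anc(i,b), anc(b,f)

yes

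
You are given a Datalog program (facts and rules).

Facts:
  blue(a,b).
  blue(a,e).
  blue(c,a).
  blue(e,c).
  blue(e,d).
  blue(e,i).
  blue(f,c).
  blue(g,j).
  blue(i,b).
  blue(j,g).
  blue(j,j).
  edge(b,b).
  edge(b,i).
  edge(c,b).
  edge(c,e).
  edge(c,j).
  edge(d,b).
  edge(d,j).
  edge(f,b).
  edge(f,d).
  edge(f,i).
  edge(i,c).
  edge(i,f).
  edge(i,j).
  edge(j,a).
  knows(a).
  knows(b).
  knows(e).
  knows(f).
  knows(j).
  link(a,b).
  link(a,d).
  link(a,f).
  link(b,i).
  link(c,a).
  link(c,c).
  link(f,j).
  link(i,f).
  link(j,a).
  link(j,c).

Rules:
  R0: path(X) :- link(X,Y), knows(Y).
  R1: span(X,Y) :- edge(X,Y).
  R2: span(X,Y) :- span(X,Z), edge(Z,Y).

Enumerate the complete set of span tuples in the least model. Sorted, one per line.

round 1: derive span(b,b) via R1 from edge(b,b)
round 1: derive span(b,i) via R1 from edge(b,i)
round 1: derive span(c,b) via R1 from edge(c,b)
round 1: derive span(c,e) via R1 from edge(c,e)
round 1: derive span(c,j) via R1 from edge(c,j)
round 1: derive span(d,b) via R1 from edge(d,b)
round 1: derive span(d,j) via R1 from edge(d,j)
round 1: derive span(f,b) via R1 from edge(f,b)
round 1: derive span(f,d) via R1 from edge(f,d)
round 1: derive span(f,i) via R1 from edge(f,i)
round 1: derive span(i,c) via R1 from edge(i,c)
round 1: derive span(i,f) via R1 from edge(i,f)
round 1: derive span(i,j) via R1 from edge(i,j)
round 1: derive span(j,a) via R1 from edge(j,a)
round 2: derive span(b,c) via R2 from span(b,i), edge(i,c)
round 2: derive span(b,f) via R2 from span(b,i), edge(i,f)
round 2: derive span(b,j) via R2 from span(b,i), edge(i,j)
round 2: derive span(c,a) via R2 from span(c,j), edge(j,a)
round 2: derive span(c,i) via R2 from span(c,b), edge(b,i)
round 2: derive span(d,a) via R2 from span(d,j), edge(j,a)
round 2: derive span(d,i) via R2 from span(d,b), edge(b,i)
round 2: derive span(f,c) via R2 from span(f,i), edge(i,c)
round 2: derive span(f,f) via R2 from span(f,i), edge(i,f)
round 2: derive span(f,j) via R2 from span(f,d), edge(d,j)
round 2: derive span(i,a) via R2 from span(i,j), edge(j,a)
round 2: derive span(i,b) via R2 from span(i,c), edge(c,b)
round 2: derive span(i,d) via R2 from span(i,f), edge(f,d)
round 2: derive span(i,e) via R2 from span(i,c), edge(c,e)
round 2: derive span(i,i) via R2 from span(i,f), edge(f,i)
round 3: derive span(b,a) via R2 from span(b,j), edge(j,a)
round 3: derive span(b,d) via R2 from span(b,f), edge(f,d)
round 3: derive span(b,e) via R2 from span(b,c), edge(c,e)
round 3: derive span(c,c) via R2 from span(c,i), edge(i,c)
round 3: derive span(c,f) via R2 from span(c,i), edge(i,f)
round 3: derive span(d,c) via R2 from span(d,i), edge(i,c)
round 3: derive span(d,f) via R2 from span(d,i), edge(i,f)
round 3: derive span(f,a) via R2 from span(f,j), edge(j,a)
round 3: derive span(f,e) via R2 from span(f,c), edge(c,e)
round 4: derive span(c,d) via R2 from span(c,f), edge(f,d)
round 4: derive span(d,d) via R2 from span(d,f), edge(f,d)
round 4: derive span(d,e) via R2 from span(d,c), edge(c,e)

span(b,a)
span(b,b)
span(b,c)
span(b,d)
span(b,e)
span(b,f)
span(b,i)
span(b,j)
span(c,a)
span(c,b)
span(c,c)
span(c,d)
span(c,e)
span(c,f)
span(c,i)
span(c,j)
span(d,a)
span(d,b)
span(d,c)
span(d,d)
span(d,e)
span(d,f)
span(d,i)
span(d,j)
span(f,a)
span(f,b)
span(f,c)
span(f,d)
span(f,e)
span(f,f)
span(f,i)
span(f,j)
span(i,a)
span(i,b)
span(i,c)
span(i,d)
span(i,e)
span(i,f)
span(i,i)
span(i,j)
span(j,a)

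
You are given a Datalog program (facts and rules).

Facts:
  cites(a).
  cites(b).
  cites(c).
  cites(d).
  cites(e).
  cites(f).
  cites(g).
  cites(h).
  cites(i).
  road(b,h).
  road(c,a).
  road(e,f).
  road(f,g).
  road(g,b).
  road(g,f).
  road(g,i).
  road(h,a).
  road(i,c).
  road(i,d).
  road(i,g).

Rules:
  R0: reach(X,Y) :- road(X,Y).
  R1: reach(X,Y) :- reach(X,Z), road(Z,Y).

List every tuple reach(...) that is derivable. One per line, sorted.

round 1: derive reach(b,h) via R0 from road(b,h)
round 1: derive reach(c,a) via R0 from road(c,a)
round 1: derive reach(e,f) via R0 from road(e,f)
round 1: derive reach(f,g) via R0 from road(f,g)
round 1: derive reach(g,b) via R0 from road(g,b)
round 1: derive reach(g,f) via R0 from road(g,f)
round 1: derive reach(g,i) via R0 from road(g,i)
round 1: derive reach(h,a) via R0 from road(h,a)
round 1: derive reach(i,c) via R0 from road(i,c)
round 1: derive reach(i,d) via R0 from road(i,d)
round 1: derive reach(i,g) via R0 from road(i,g)
round 2: derive reach(b,a) via R1 from reach(b,h), road(h,a)
round 2: derive reach(e,g) via R1 from reach(e,f), road(f,g)
round 2: derive reach(f,b) via R1 from reach(f,g), road(g,b)
round 2: derive reach(f,f) via R1 from reach(f,g), road(g,f)
round 2: derive reach(f,i) via R1 from reach(f,g), road(g,i)
round 2: derive reach(g,c) via R1 from reach(g,i), road(i,c)
round 2: derive reach(g,d) via R1 from reach(g,i), road(i,d)
round 2: derive reach(g,g) via R1 from reach(g,f), road(f,g)
round 2: derive reach(g,h) via R1 from reach(g,b), road(b,h)
round 2: derive reach(i,a) via R1 from reach(i,c), road(c,a)
round 2: derive reach(i,b) via R1 from reach(i,g), road(g,b)
round 2: derive reach(i,f) via R1 from reach(i,g), road(g,f)
round 2: derive reach(i,i) via R1 from reach(i,g), road(g,i)
round 3: derive reach(e,b) via R1 from reach(e,g), road(g,b)
round 3: derive reach(e,i) via R1 from reach(e,g), road(g,i)
round 3: derive reach(f,c) via R1 from reach(f,i), road(i,c)
round 3: derive reach(f,d) via R1 from reach(f,i), road(i,d)
round 3: derive reach(f,h) via R1 from reach(f,b), road(b,h)
round 3: derive reach(g,a) via R1 from reach(g,c), road(c,a)
round 3: derive reach(i,h) via R1 from reach(i,b), road(b,h)
round 4: derive reach(e,c) via R1 from reach(e,i), road(i,c)
round 4: derive reach(e,d) via R1 from reach(e,i), road(i,d)
round 4: derive reach(e,h) via R1 from reach(e,b), road(b,h)
round 4: derive reach(f,a) via R1 from reach(f,c), road(c,a)
round 5: derive reach(e,a) via R1 from reach(e,c), road(c,a)

reach(b,a)
reach(b,h)
reach(c,a)
reach(e,a)
reach(e,b)
reach(e,c)
reach(e,d)
reach(e,f)
reach(e,g)
reach(e,h)
reach(e,i)
reach(f,a)
reach(f,b)
reach(f,c)
reach(f,d)
reach(f,f)
reach(f,g)
reach(f,h)
reach(f,i)
reach(g,a)
reach(g,b)
reach(g,c)
reach(g,d)
reach(g,f)
reach(g,g)
reach(g,h)
reach(g,i)
reach(h,a)
reach(i,a)
reach(i,b)
reach(i,c)
reach(i,d)
reach(i,f)
reach(i,g)
reach(i,h)
reach(i,i)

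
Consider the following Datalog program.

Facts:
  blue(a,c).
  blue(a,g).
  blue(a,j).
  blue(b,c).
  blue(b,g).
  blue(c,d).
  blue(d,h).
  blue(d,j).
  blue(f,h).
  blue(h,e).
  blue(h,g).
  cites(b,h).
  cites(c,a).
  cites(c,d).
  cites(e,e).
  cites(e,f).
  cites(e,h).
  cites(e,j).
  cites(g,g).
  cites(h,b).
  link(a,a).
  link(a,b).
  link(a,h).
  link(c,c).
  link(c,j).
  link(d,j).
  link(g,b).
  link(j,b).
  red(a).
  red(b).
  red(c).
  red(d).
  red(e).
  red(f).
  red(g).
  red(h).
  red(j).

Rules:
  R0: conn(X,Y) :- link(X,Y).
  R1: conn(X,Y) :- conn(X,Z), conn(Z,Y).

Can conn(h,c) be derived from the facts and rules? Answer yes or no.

round 1: derive conn(a,a) via R0 from link(a,a)
round 1: derive conn(a,b) via R0 from link(a,b)
round 1: derive conn(a,h) via R0 from link(a,h)
round 1: derive conn(c,c) via R0 from link(c,c)
round 1: derive conn(c,j) via R0 from link(c,j)
round 1: derive conn(d,j) via R0 from link(d,j)
round 1: derive conn(g,b) via R0 from link(g,b)
round 1: derive conn(j,b) via R0 from link(j,b)
round 2: derive conn(c,b) via R1 from conn(c,j), conn(j,b)
round 2: derive conn(d,b) via R1 from conn(d,j), conn(j,b)

no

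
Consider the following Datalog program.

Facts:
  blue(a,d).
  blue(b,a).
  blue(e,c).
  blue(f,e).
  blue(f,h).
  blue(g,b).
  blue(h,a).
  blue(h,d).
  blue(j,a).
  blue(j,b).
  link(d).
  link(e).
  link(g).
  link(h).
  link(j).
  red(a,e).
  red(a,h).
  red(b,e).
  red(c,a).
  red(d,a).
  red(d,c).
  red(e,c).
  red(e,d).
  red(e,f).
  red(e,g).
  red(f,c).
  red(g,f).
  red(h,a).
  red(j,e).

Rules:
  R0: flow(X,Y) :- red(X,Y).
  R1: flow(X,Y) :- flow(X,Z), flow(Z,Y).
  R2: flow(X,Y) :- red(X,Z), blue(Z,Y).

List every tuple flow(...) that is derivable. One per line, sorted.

flow(a,a)
flow(a,b)
flow(a,c)
flow(a,d)
flow(a,e)
flow(a,f)
flow(a,g)
flow(a,h)
flow(b,a)
flow(b,b)
flow(b,c)
flow(b,d)
flow(b,e)
flow(b,f)
flow(b,g)
flow(b,h)
flow(c,a)
flow(c,b)
flow(c,c)
flow(c,d)
flow(c,e)
flow(c,f)
flow(c,g)
flow(c,h)
flow(d,a)
flow(d,b)
flow(d,c)
flow(d,d)
flow(d,e)
flow(d,f)
flow(d,g)
flow(d,h)
flow(e,a)
flow(e,b)
flow(e,c)
flow(e,d)
flow(e,e)
flow(e,f)
flow(e,g)
flow(e,h)
flow(f,a)
flow(f,b)
flow(f,c)
flow(f,d)
flow(f,e)
flow(f,f)
flow(f,g)
flow(f,h)
flow(g,a)
flow(g,b)
flow(g,c)
flow(g,d)
flow(g,e)
flow(g,f)
flow(g,g)
flow(g,h)
flow(h,a)
flow(h,b)
flow(h,c)
flow(h,d)
flow(h,e)
flow(h,f)
flow(h,g)
flow(h,h)
flow(j,a)
flow(j,b)
flow(j,c)
flow(j,d)
flow(j,e)
flow(j,f)
flow(j,g)
flow(j,h)

round 1: derive flow(a,e) via R0 from red(a,e)
round 1: derive flow(a,h) via R0 from red(a,h)
round 1: derive flow(b,e) via R0 from red(b,e)
round 1: derive flow(c,a) via R0 from red(c,a)
round 1: derive flow(d,a) via R0 from red(d,a)
round 1: derive flow(d,c) via R0 from red(d,c)
round 1: derive flow(e,c) via R0 from red(e,c)
round 1: derive flow(e,d) via R0 from red(e,d)
round 1: derive flow(e,f) via R0 from red(e,f)
round 1: derive flow(e,g) via R0 from red(e,g)
round 1: derive flow(f,c) via R0 from red(f,c)
round 1: derive flow(g,f) via R0 from red(g,f)
round 1: derive flow(h,a) via R0 from red(h,a)
round 1: derive flow(j,e) via R0 from red(j,e)
round 1: derive flow(a,a) via R2 from red(a,h), blue(h,a)
round 1: derive flow(a,c) via R2 from red(a,e), blue(e,c)
round 1: derive flow(a,d) via R2 from red(a,h), blue(h,d)
round 1: derive flow(b,c) via R2 from red(b,e), blue(e,c)
round 1: derive flow(c,d) via R2 from red(c,a), blue(a,d)
round 1: derive flow(d,d) via R2 from red(d,a), blue(a,d)
round 1: derive flow(e,b) via R2 from red(e,g), blue(g,b)
round 1: derive flow(e,e) via R2 from red(e,f), blue(f,e)
round 1: derive flow(e,h) via R2 from red(e,f), blue(f,h)
round 1: derive flow(g,e) via R2 from red(g,f), blue(f,e)
round 1: derive flow(g,h) via R2 from red(g,f), blue(f,h)
round 1: derive flow(h,d) via R2 from red(h,a), blue(a,d)
round 1: derive flow(j,c) via R2 from red(j,e), blue(e,c)
round 2: derive flow(a,b) via R1 from flow(a,e), flow(e,b)
round 2: derive flow(a,f) via R1 from flow(a,e), flow(e,f)
round 2: derive flow(a,g) via R1 from flow(a,e), flow(e,g)
round 2: derive flow(b,a) via R1 from flow(b,c), flow(c,a)
round 2: derive flow(b,b) via R1 from flow(b,e), flow(e,b)
round 2: derive flow(b,d) via R1 from flow(b,c), flow(c,d)
round 2: derive flow(b,f) via R1 from flow(b,e), flow(e,f)
round 2: derive flow(b,g) via R1 from flow(b,e), flow(e,g)
round 2: derive flow(b,h) via R1 from flow(b,e), flow(e,h)
round 2: derive flow(c,c) via R1 from flow(c,a), flow(a,c)
round 2: derive flow(c,e) via R1 from flow(c,a), flow(a,e)
round 2: derive flow(c,h) via R1 from flow(c,a), flow(a,h)
round 2: derive flow(d,e) via R1 from flow(d,a), flow(a,e)
round 2: derive flow(d,h) via R1 from flow(d,a), flow(a,h)
round 2: derive flow(e,a) via R1 from flow(e,c), flow(c,a)
round 2: derive flow(f,a) via R1 from flow(f,c), flow(c,a)
round 2: derive flow(f,d) via R1 from flow(f,c), flow(c,d)
round 2: derive flow(g,a) via R1 from flow(g,h), flow(h,a)
round 2: derive flow(g,b) via R1 from flow(g,e), flow(e,b)
round 2: derive flow(g,c) via R1 from flow(g,e), flow(e,c)
round 2: derive flow(g,d) via R1 from flow(g,e), flow(e,d)
round 2: derive flow(g,g) via R1 from flow(g,e), flow(e,g)
round 2: derive flow(h,c) via R1 from flow(h,a), flow(a,c)
round 2: derive flow(h,e) via R1 from flow(h,a), flow(a,e)
round 2: derive flow(h,h) via R1 from flow(h,a), flow(a,h)
round 2: derive flow(j,a) via R1 from flow(j,c), flow(c,a)
round 2: derive flow(j,b) via R1 from flow(j,e), flow(e,b)
round 2: derive flow(j,d) via R1 from flow(j,c), flow(c,d)
round 2: derive flow(j,f) via R1 from flow(j,e), flow(e,f)
round 2: derive flow(j,g) via R1 from flow(j,e), flow(e,g)
round 2: derive flow(j,h) via R1 from flow(j,e), flow(e,h)
round 3: derive flow(c,b) via R1 from flow(c,a), flow(a,b)
round 3: derive flow(c,f) via R1 from flow(c,a), flow(a,f)
round 3: derive flow(c,g) via R1 from flow(c,a), flow(a,g)
round 3: derive flow(d,b) via R1 from flow(d,a), flow(a,b)
round 3: derive flow(d,f) via R1 from flow(d,a), flow(a,f)
round 3: derive flow(d,g) via R1 from flow(d,a), flow(a,g)
round 3: derive flow(f,b) via R1 from flow(f,a), flow(a,b)
round 3: derive flow(f,e) via R1 from flow(f,a), flow(a,e)
round 3: derive flow(f,f) via R1 from flow(f,a), flow(a,f)
round 3: derive flow(f,g) via R1 from flow(f,a), flow(a,g)
round 3: derive flow(f,h) via R1 from flow(f,a), flow(a,h)
round 3: derive flow(h,b) via R1 from flow(h,a), flow(a,b)
round 3: derive flow(h,f) via R1 from flow(h,a), flow(a,f)
round 3: derive flow(h,g) via R1 from flow(h,a), flow(a,g)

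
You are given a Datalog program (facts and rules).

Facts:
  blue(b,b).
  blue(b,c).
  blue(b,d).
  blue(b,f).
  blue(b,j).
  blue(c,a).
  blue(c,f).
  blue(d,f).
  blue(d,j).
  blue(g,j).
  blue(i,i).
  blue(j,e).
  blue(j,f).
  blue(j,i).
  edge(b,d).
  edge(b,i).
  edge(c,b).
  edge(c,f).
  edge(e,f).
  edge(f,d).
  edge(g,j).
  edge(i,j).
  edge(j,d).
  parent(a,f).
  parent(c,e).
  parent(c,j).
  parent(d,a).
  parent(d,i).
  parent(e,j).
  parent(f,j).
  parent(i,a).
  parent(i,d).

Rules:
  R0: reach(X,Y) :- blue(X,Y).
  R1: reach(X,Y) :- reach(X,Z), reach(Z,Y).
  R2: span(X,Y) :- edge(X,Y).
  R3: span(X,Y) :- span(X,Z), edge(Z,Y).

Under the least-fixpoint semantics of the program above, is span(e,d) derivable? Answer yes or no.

yes

round 1: derive span(b,d) via R2 from edge(b,d)
round 1: derive span(b,i) via R2 from edge(b,i)
round 1: derive span(c,b) via R2 from edge(c,b)
round 1: derive span(c,f) via R2 from edge(c,f)
round 1: derive span(e,f) via R2 from edge(e,f)
round 1: derive span(f,d) via R2 from edge(f,d)
round 1: derive span(g,j) via R2 from edge(g,j)
round 1: derive span(i,j) via R2 from edge(i,j)
round 1: derive span(j,d) via R2 from edge(j,d)
round 2: derive span(b,j) via R3 from span(b,i), edge(i,j)
round 2: derive span(c,d) via R3 from span(c,b), edge(b,d)
round 2: derive span(c,i) via R3 from span(c,b), edge(b,i)
round 2: derive span(e,d) via R3 from span(e,f), edge(f,d)
round 2: derive span(g,d) via R3 from span(g,j), edge(j,d)
round 2: derive span(i,d) via R3 from span(i,j), edge(j,d)
round 3: derive span(c,j) via R3 from span(c,i), edge(i,j)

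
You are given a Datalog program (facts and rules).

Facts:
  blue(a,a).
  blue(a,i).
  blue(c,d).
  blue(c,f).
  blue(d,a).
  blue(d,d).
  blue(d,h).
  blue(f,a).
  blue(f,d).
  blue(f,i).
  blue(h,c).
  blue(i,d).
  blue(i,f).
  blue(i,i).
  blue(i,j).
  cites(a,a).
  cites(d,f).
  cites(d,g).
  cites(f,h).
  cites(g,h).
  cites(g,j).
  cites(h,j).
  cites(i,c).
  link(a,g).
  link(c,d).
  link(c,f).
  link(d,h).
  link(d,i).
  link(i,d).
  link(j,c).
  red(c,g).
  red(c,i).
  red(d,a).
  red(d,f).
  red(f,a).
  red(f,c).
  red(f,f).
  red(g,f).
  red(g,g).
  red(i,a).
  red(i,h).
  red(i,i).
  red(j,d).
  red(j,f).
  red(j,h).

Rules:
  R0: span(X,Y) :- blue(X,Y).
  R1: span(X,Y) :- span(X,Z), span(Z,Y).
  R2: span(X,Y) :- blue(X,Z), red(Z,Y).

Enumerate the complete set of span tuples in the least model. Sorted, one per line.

round 1: derive span(a,a) via R0 from blue(a,a)
round 1: derive span(a,i) via R0 from blue(a,i)
round 1: derive span(c,d) via R0 from blue(c,d)
round 1: derive span(c,f) via R0 from blue(c,f)
round 1: derive span(d,a) via R0 from blue(d,a)
round 1: derive span(d,d) via R0 from blue(d,d)
round 1: derive span(d,h) via R0 from blue(d,h)
round 1: derive span(f,a) via R0 from blue(f,a)
round 1: derive span(f,d) via R0 from blue(f,d)
round 1: derive span(f,i) via R0 from blue(f,i)
round 1: derive span(h,c) via R0 from blue(h,c)
round 1: derive span(i,d) via R0 from blue(i,d)
round 1: derive span(i,f) via R0 from blue(i,f)
round 1: derive span(i,i) via R0 from blue(i,i)
round 1: derive span(i,j) via R0 from blue(i,j)
round 1: derive span(a,h) via R2 from blue(a,i), red(i,h)
round 1: derive span(c,a) via R2 from blue(c,d), red(d,a)
round 1: derive span(c,c) via R2 from blue(c,f), red(f,c)
round 1: derive span(d,f) via R2 from blue(d,d), red(d,f)
round 1: derive span(f,f) via R2 from blue(f,d), red(d,f)
round 1: derive span(f,h) via R2 from blue(f,i), red(i,h)
round 1: derive span(h,g) via R2 from blue(h,c), red(c,g)
round 1: derive span(h,i) via R2 from blue(h,c), red(c,i)
round 1: derive span(i,a) via R2 from blue(i,d), red(d,a)
round 1: derive span(i,c) via R2 from blue(i,f), red(f,c)
round 1: derive span(i,h) via R2 from blue(i,i), red(i,h)
round 2: derive span(a,c) via R1 from span(a,h), span(h,c)
round 2: derive span(a,d) via R1 from span(a,i), span(i,d)
round 2: derive span(a,f) via R1 from span(a,i), span(i,f)
round 2: derive span(a,g) via R1 from span(a,h), span(h,g)
round 2: derive span(a,j) via R1 from span(a,i), span(i,j)
round 2: derive span(c,h) via R1 from span(c,a), span(a,h)
round 2: derive span(c,i) via R1 from span(c,a), span(a,i)
round 2: derive span(d,c) via R1 from span(d,h), span(h,c)
round 2: derive span(d,g) via R1 from span(d,h), span(h,g)
round 2: derive span(d,i) via R1 from span(d,a), span(a,i)
round 2: derive span(f,c) via R1 from span(f,h), span(h,c)
round 2: derive span(f,g) via R1 from span(f,h), span(h,g)
round 2: derive span(f,j) via R1 from span(f,i), span(i,j)
round 2: derive span(h,a) via R1 from span(h,c), span(c,a)
round 2: derive span(h,d) via R1 from span(h,c), span(c,d)
round 2: derive span(h,f) via R1 from span(h,c), span(c,f)
round 2: derive span(h,h) via R1 from span(h,i), span(i,h)
round 2: derive span(h,j) via R1 from span(h,i), span(i,j)
round 2: derive span(i,g) via R1 from span(i,h), span(h,g)
round 3: derive span(c,g) via R1 from span(c,a), span(a,g)
round 3: derive span(c,j) via R1 from span(c,a), span(a,j)
round 3: derive span(d,j) via R1 from span(d,a), span(a,j)

span(a,a)
span(a,c)
span(a,d)
span(a,f)
span(a,g)
span(a,h)
span(a,i)
span(a,j)
span(c,a)
span(c,c)
span(c,d)
span(c,f)
span(c,g)
span(c,h)
span(c,i)
span(c,j)
span(d,a)
span(d,c)
span(d,d)
span(d,f)
span(d,g)
span(d,h)
span(d,i)
span(d,j)
span(f,a)
span(f,c)
span(f,d)
span(f,f)
span(f,g)
span(f,h)
span(f,i)
span(f,j)
span(h,a)
span(h,c)
span(h,d)
span(h,f)
span(h,g)
span(h,h)
span(h,i)
span(h,j)
span(i,a)
span(i,c)
span(i,d)
span(i,f)
span(i,g)
span(i,h)
span(i,i)
span(i,j)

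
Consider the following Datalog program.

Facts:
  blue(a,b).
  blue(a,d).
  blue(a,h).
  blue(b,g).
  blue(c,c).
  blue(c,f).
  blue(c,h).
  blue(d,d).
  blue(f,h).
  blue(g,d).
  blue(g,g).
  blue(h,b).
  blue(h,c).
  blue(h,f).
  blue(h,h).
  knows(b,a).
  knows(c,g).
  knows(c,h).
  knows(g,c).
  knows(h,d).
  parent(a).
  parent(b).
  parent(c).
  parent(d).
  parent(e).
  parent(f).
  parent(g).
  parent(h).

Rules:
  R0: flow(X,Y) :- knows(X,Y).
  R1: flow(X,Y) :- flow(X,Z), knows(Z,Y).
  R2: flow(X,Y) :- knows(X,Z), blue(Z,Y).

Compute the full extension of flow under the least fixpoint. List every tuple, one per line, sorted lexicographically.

round 1: derive flow(b,a) via R0 from knows(b,a)
round 1: derive flow(c,g) via R0 from knows(c,g)
round 1: derive flow(c,h) via R0 from knows(c,h)
round 1: derive flow(g,c) via R0 from knows(g,c)
round 1: derive flow(h,d) via R0 from knows(h,d)
round 1: derive flow(b,b) via R2 from knows(b,a), blue(a,b)
round 1: derive flow(b,d) via R2 from knows(b,a), blue(a,d)
round 1: derive flow(b,h) via R2 from knows(b,a), blue(a,h)
round 1: derive flow(c,b) via R2 from knows(c,h), blue(h,b)
round 1: derive flow(c,c) via R2 from knows(c,h), blue(h,c)
round 1: derive flow(c,d) via R2 from knows(c,g), blue(g,d)
round 1: derive flow(c,f) via R2 from knows(c,h), blue(h,f)
round 1: derive flow(g,f) via R2 from knows(g,c), blue(c,f)
round 1: derive flow(g,h) via R2 from knows(g,c), blue(c,h)
round 2: derive flow(c,a) via R1 from flow(c,b), knows(b,a)
round 2: derive flow(g,d) via R1 from flow(g,h), knows(h,d)
round 2: derive flow(g,g) via R1 from flow(g,c), knows(c,g)

flow(b,a)
flow(b,b)
flow(b,d)
flow(b,h)
flow(c,a)
flow(c,b)
flow(c,c)
flow(c,d)
flow(c,f)
flow(c,g)
flow(c,h)
flow(g,c)
flow(g,d)
flow(g,f)
flow(g,g)
flow(g,h)
flow(h,d)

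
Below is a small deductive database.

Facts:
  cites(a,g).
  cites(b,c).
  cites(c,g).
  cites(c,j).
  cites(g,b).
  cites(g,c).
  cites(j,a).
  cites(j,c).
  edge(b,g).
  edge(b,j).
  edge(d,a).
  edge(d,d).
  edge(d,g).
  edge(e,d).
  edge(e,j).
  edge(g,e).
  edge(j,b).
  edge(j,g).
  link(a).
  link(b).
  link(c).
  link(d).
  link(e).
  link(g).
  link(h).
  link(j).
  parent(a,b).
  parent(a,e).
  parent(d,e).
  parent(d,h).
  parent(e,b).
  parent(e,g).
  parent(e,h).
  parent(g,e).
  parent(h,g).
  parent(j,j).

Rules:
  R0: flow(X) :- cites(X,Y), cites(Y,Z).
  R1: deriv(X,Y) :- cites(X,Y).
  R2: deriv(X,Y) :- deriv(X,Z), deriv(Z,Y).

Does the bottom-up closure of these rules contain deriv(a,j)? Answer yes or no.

round 1: derive deriv(a,g) via R1 from cites(a,g)
round 1: derive deriv(b,c) via R1 from cites(b,c)
round 1: derive deriv(c,g) via R1 from cites(c,g)
round 1: derive deriv(c,j) via R1 from cites(c,j)
round 1: derive deriv(g,b) via R1 from cites(g,b)
round 1: derive deriv(g,c) via R1 from cites(g,c)
round 1: derive deriv(j,a) via R1 from cites(j,a)
round 1: derive deriv(j,c) via R1 from cites(j,c)
round 2: derive deriv(a,b) via R2 from deriv(a,g), deriv(g,b)
round 2: derive deriv(a,c) via R2 from deriv(a,g), deriv(g,c)
round 2: derive deriv(b,g) via R2 from deriv(b,c), deriv(c,g)
round 2: derive deriv(b,j) via R2 from deriv(b,c), deriv(c,j)
round 2: derive deriv(c,a) via R2 from deriv(c,j), deriv(j,a)
round 2: derive deriv(c,b) via R2 from deriv(c,g), deriv(g,b)
round 2: derive deriv(c,c) via R2 from deriv(c,g), deriv(g,c)
round 2: derive deriv(g,g) via R2 from deriv(g,c), deriv(c,g)
round 2: derive deriv(g,j) via R2 from deriv(g,c), deriv(c,j)
round 2: derive deriv(j,g) via R2 from deriv(j,a), deriv(a,g)
round 2: derive deriv(j,j) via R2 from deriv(j,c), deriv(c,j)
round 3: derive deriv(a,a) via R2 from deriv(a,c), deriv(c,a)
round 3: derive deriv(a,j) via R2 from deriv(a,b), deriv(b,j)
round 3: derive deriv(b,a) via R2 from deriv(b,c), deriv(c,a)
round 3: derive deriv(b,b) via R2 from deriv(b,c), deriv(c,b)
round 3: derive deriv(g,a) via R2 from deriv(g,c), deriv(c,a)
round 3: derive deriv(j,b) via R2 from deriv(j,a), deriv(a,b)

yes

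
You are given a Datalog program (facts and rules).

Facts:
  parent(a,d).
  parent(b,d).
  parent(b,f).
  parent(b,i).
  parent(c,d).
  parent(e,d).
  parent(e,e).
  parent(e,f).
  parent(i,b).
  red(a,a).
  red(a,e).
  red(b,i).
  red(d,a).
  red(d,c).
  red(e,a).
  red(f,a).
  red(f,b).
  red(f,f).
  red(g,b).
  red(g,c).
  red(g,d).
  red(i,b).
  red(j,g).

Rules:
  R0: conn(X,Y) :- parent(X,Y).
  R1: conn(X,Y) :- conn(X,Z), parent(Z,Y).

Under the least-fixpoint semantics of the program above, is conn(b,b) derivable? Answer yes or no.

yes

round 1: derive conn(a,d) via R0 from parent(a,d)
round 1: derive conn(b,d) via R0 from parent(b,d)
round 1: derive conn(b,f) via R0 from parent(b,f)
round 1: derive conn(b,i) via R0 from parent(b,i)
round 1: derive conn(c,d) via R0 from parent(c,d)
round 1: derive conn(e,d) via R0 from parent(e,d)
round 1: derive conn(e,e) via R0 from parent(e,e)
round 1: derive conn(e,f) via R0 from parent(e,f)
round 1: derive conn(i,b) via R0 from parent(i,b)
round 2: derive conn(b,b) via R1 from conn(b,i), parent(i,b)
round 2: derive conn(i,d) via R1 from conn(i,b), parent(b,d)
round 2: derive conn(i,f) via R1 from conn(i,b), parent(b,f)
round 2: derive conn(i,i) via R1 from conn(i,b), parent(b,i)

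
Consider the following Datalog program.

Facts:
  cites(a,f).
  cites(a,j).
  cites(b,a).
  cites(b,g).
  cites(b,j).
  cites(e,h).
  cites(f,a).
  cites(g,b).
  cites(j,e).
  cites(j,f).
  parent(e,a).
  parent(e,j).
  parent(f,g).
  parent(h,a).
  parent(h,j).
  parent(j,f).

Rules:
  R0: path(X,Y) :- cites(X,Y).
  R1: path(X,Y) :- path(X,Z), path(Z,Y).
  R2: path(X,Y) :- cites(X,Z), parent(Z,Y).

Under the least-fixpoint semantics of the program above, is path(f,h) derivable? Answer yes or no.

round 1: derive path(a,f) via R0 from cites(a,f)
round 1: derive path(a,j) via R0 from cites(a,j)
round 1: derive path(b,a) via R0 from cites(b,a)
round 1: derive path(b,g) via R0 from cites(b,g)
round 1: derive path(b,j) via R0 from cites(b,j)
round 1: derive path(e,h) via R0 from cites(e,h)
round 1: derive path(f,a) via R0 from cites(f,a)
round 1: derive path(g,b) via R0 from cites(g,b)
round 1: derive path(j,e) via R0 from cites(j,e)
round 1: derive path(j,f) via R0 from cites(j,f)
round 1: derive path(a,g) via R2 from cites(a,f), parent(f,g)
round 1: derive path(b,f) via R2 from cites(b,j), parent(j,f)
round 1: derive path(e,a) via R2 from cites(e,h), parent(h,a)
round 1: derive path(e,j) via R2 from cites(e,h), parent(h,j)
round 1: derive path(j,a) via R2 from cites(j,e), parent(e,a)
round 1: derive path(j,g) via R2 from cites(j,f), parent(f,g)
round 1: derive path(j,j) via R2 from cites(j,e), parent(e,j)
round 2: derive path(a,a) via R1 from path(a,f), path(f,a)
round 2: derive path(a,b) via R1 from path(a,g), path(g,b)
round 2: derive path(a,e) via R1 from path(a,j), path(j,e)
round 2: derive path(b,b) via R1 from path(b,g), path(g,b)
round 2: derive path(b,e) via R1 from path(b,j), path(j,e)
round 2: derive path(e,e) via R1 from path(e,j), path(j,e)
round 2: derive path(e,f) via R1 from path(e,a), path(a,f)
round 2: derive path(e,g) via R1 from path(e,a), path(a,g)
round 2: derive path(f,f) via R1 from path(f,a), path(a,f)
round 2: derive path(f,g) via R1 from path(f,a), path(a,g)
round 2: derive path(f,j) via R1 from path(f,a), path(a,j)
round 2: derive path(g,a) via R1 from path(g,b), path(b,a)
round 2: derive path(g,f) via R1 from path(g,b), path(b,f)
round 2: derive path(g,g) via R1 from path(g,b), path(b,g)
round 2: derive path(g,j) via R1 from path(g,b), path(b,j)
round 2: derive path(j,b) via R1 from path(j,g), path(g,b)
round 2: derive path(j,h) via R1 from path(j,e), path(e,h)
round 3: derive path(a,h) via R1 from path(a,e), path(e,h)
round 3: derive path(b,h) via R1 from path(b,e), path(e,h)
round 3: derive path(e,b) via R1 from path(e,a), path(a,b)
round 3: derive path(f,b) via R1 from path(f,a), path(a,b)
round 3: derive path(f,e) via R1 from path(f,a), path(a,e)
round 3: derive path(f,h) via R1 from path(f,j), path(j,h)
round 3: derive path(g,e) via R1 from path(g,a), path(a,e)
round 3: derive path(g,h) via R1 from path(g,j), path(j,h)

yes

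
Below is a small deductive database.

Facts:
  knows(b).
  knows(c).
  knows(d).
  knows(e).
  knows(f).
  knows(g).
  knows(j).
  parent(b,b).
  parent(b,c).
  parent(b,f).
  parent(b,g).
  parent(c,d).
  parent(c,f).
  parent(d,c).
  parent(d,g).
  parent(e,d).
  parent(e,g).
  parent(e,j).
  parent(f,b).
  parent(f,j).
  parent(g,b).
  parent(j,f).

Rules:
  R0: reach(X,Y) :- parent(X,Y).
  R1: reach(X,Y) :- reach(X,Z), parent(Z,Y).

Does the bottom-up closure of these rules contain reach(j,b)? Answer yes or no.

yes

round 1: derive reach(b,b) via R0 from parent(b,b)
round 1: derive reach(b,c) via R0 from parent(b,c)
round 1: derive reach(b,f) via R0 from parent(b,f)
round 1: derive reach(b,g) via R0 from parent(b,g)
round 1: derive reach(c,d) via R0 from parent(c,d)
round 1: derive reach(c,f) via R0 from parent(c,f)
round 1: derive reach(d,c) via R0 from parent(d,c)
round 1: derive reach(d,g) via R0 from parent(d,g)
round 1: derive reach(e,d) via R0 from parent(e,d)
round 1: derive reach(e,g) via R0 from parent(e,g)
round 1: derive reach(e,j) via R0 from parent(e,j)
round 1: derive reach(f,b) via R0 from parent(f,b)
round 1: derive reach(f,j) via R0 from parent(f,j)
round 1: derive reach(g,b) via R0 from parent(g,b)
round 1: derive reach(j,f) via R0 from parent(j,f)
round 2: derive reach(b,d) via R1 from reach(b,c), parent(c,d)
round 2: derive reach(b,j) via R1 from reach(b,f), parent(f,j)
round 2: derive reach(c,b) via R1 from reach(c,f), parent(f,b)
round 2: derive reach(c,c) via R1 from reach(c,d), parent(d,c)
round 2: derive reach(c,g) via R1 from reach(c,d), parent(d,g)
round 2: derive reach(c,j) via R1 from reach(c,f), parent(f,j)
round 2: derive reach(d,b) via R1 from reach(d,g), parent(g,b)
round 2: derive reach(d,d) via R1 from reach(d,c), parent(c,d)
round 2: derive reach(d,f) via R1 from reach(d,c), parent(c,f)
round 2: derive reach(e,b) via R1 from reach(e,g), parent(g,b)
round 2: derive reach(e,c) via R1 from reach(e,d), parent(d,c)
round 2: derive reach(e,f) via R1 from reach(e,j), parent(j,f)
round 2: derive reach(f,c) via R1 from reach(f,b), parent(b,c)
round 2: derive reach(f,f) via R1 from reach(f,b), parent(b,f)
round 2: derive reach(f,g) via R1 from reach(f,b), parent(b,g)
round 2: derive reach(g,c) via R1 from reach(g,b), parent(b,c)
round 2: derive reach(g,f) via R1 from reach(g,b), parent(b,f)
round 2: derive reach(g,g) via R1 from reach(g,b), parent(b,g)
round 2: derive reach(j,b) via R1 from reach(j,f), parent(f,b)
round 2: derive reach(j,j) via R1 from reach(j,f), parent(f,j)
round 3: derive reach(d,j) via R1 from reach(d,f), parent(f,j)
round 3: derive reach(f,d) via R1 from reach(f,c), parent(c,d)
round 3: derive reach(g,d) via R1 from reach(g,c), parent(c,d)
round 3: derive reach(g,j) via R1 from reach(g,f), parent(f,j)
round 3: derive reach(j,c) via R1 from reach(j,b), parent(b,c)
round 3: derive reach(j,g) via R1 from reach(j,b), parent(b,g)
round 4: derive reach(j,d) via R1 from reach(j,c), parent(c,d)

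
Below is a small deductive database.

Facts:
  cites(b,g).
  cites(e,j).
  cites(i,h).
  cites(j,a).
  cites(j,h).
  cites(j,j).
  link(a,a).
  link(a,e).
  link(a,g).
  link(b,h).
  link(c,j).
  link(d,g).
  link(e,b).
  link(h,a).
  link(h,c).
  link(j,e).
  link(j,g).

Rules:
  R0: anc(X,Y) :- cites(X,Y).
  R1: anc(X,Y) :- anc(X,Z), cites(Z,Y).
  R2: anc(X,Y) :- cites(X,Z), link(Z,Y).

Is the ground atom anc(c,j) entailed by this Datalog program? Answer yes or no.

round 1: derive anc(b,g) via R0 from cites(b,g)
round 1: derive anc(e,j) via R0 from cites(e,j)
round 1: derive anc(i,h) via R0 from cites(i,h)
round 1: derive anc(j,a) via R0 from cites(j,a)
round 1: derive anc(j,h) via R0 from cites(j,h)
round 1: derive anc(j,j) via R0 from cites(j,j)
round 1: derive anc(e,e) via R2 from cites(e,j), link(j,e)
round 1: derive anc(e,g) via R2 from cites(e,j), link(j,g)
round 1: derive anc(i,a) via R2 from cites(i,h), link(h,a)
round 1: derive anc(i,c) via R2 from cites(i,h), link(h,c)
round 1: derive anc(j,c) via R2 from cites(j,h), link(h,c)
round 1: derive anc(j,e) via R2 from cites(j,a), link(a,e)
round 1: derive anc(j,g) via R2 from cites(j,a), link(a,g)
round 2: derive anc(e,a) via R1 from anc(e,j), cites(j,a)
round 2: derive anc(e,h) via R1 from anc(e,j), cites(j,h)

no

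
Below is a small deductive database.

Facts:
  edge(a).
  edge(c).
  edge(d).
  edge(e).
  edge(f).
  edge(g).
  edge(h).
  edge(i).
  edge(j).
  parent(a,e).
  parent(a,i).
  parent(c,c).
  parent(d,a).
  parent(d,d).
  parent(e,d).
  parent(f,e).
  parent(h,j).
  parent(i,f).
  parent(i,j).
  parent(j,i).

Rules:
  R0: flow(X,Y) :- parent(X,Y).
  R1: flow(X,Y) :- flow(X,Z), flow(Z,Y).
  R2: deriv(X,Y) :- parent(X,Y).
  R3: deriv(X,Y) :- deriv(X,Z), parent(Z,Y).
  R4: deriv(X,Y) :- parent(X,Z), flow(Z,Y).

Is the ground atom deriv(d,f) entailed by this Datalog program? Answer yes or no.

yes

round 1: derive flow(a,e) via R0 from parent(a,e)
round 1: derive flow(a,i) via R0 from parent(a,i)
round 1: derive flow(c,c) via R0 from parent(c,c)
round 1: derive flow(d,a) via R0 from parent(d,a)
round 1: derive flow(d,d) via R0 from parent(d,d)
round 1: derive flow(e,d) via R0 from parent(e,d)
round 1: derive flow(f,e) via R0 from parent(f,e)
round 1: derive flow(h,j) via R0 from parent(h,j)
round 1: derive flow(i,f) via R0 from parent(i,f)
round 1: derive flow(i,j) via R0 from parent(i,j)
round 1: derive flow(j,i) via R0 from parent(j,i)
round 1: derive deriv(a,e) via R2 from parent(a,e)
round 1: derive deriv(a,i) via R2 from parent(a,i)
round 1: derive deriv(c,c) via R2 from parent(c,c)
round 1: derive deriv(d,a) via R2 from parent(d,a)
round 1: derive deriv(d,d) via R2 from parent(d,d)
round 1: derive deriv(e,d) via R2 from parent(e,d)
round 1: derive deriv(f,e) via R2 from parent(f,e)
round 1: derive deriv(h,j) via R2 from parent(h,j)
round 1: derive deriv(i,f) via R2 from parent(i,f)
round 1: derive deriv(i,j) via R2 from parent(i,j)
round 1: derive deriv(j,i) via R2 from parent(j,i)
round 2: derive flow(a,d) via R1 from flow(a,e), flow(e,d)
round 2: derive flow(a,f) via R1 from flow(a,i), flow(i,f)
round 2: derive flow(a,j) via R1 from flow(a,i), flow(i,j)
round 2: derive flow(d,e) via R1 from flow(d,a), flow(a,e)
round 2: derive flow(d,i) via R1 from flow(d,a), flow(a,i)
round 2: derive flow(e,a) via R1 from flow(e,d), flow(d,a)
round 2: derive flow(f,d) via R1 from flow(f,e), flow(e,d)
round 2: derive flow(h,i) via R1 from flow(h,j), flow(j,i)
round 2: derive flow(i,e) via R1 from flow(i,f), flow(f,e)
round 2: derive flow(i,i) via R1 from flow(i,j), flow(j,i)
round 2: derive flow(j,f) via R1 from flow(j,i), flow(i,f)
round 2: derive flow(j,j) via R1 from flow(j,i), flow(i,j)
round 2: derive deriv(a,d) via R3 from deriv(a,e), parent(e,d)
round 2: derive deriv(a,f) via R3 from deriv(a,i), parent(i,f)
round 2: derive deriv(a,j) via R3 from deriv(a,i), parent(i,j)
round 2: derive deriv(d,e) via R3 from deriv(d,a), parent(a,e)
round 2: derive deriv(d,i) via R3 from deriv(d,a), parent(a,i)
round 2: derive deriv(e,a) via R3 from deriv(e,d), parent(d,a)
round 2: derive deriv(f,d) via R3 from deriv(f,e), parent(e,d)
round 2: derive deriv(h,i) via R3 from deriv(h,j), parent(j,i)
round 2: derive deriv(i,e) via R3 from deriv(i,f), parent(f,e)
round 2: derive deriv(i,i) via R3 from deriv(i,j), parent(j,i)
round 2: derive deriv(j,f) via R3 from deriv(j,i), parent(i,f)
round 2: derive deriv(j,j) via R3 from deriv(j,i), parent(i,j)
round 3: derive flow(a,a) via R1 from flow(a,d), flow(d,a)
round 3: derive flow(d,f) via R1 from flow(d,a), flow(a,f)
round 3: derive flow(d,j) via R1 from flow(d,a), flow(a,j)
round 3: derive flow(e,e) via R1 from flow(e,a), flow(a,e)
round 3: derive flow(e,f) via R1 from flow(e,a), flow(a,f)
round 3: derive flow(e,i) via R1 from flow(e,a), flow(a,i)
round 3: derive flow(e,j) via R1 from flow(e,a), flow(a,j)
round 3: derive flow(f,a) via R1 from flow(f,d), flow(d,a)
round 3: derive flow(f,i) via R1 from flow(f,d), flow(d,i)
round 3: derive flow(h,e) via R1 from flow(h,i), flow(i,e)
round 3: derive flow(h,f) via R1 from flow(h,i), flow(i,f)
round 3: derive flow(i,a) via R1 from flow(i,e), flow(e,a)
round 3: derive flow(i,d) via R1 from flow(i,e), flow(e,d)
round 3: derive flow(j,d) via R1 from flow(j,f), flow(f,d)
round 3: derive flow(j,e) via R1 from flow(j,f), flow(f,e)
round 3: derive deriv(a,a) via R3 from deriv(a,d), parent(d,a)
round 3: derive deriv(d,f) via R3 from deriv(d,i), parent(i,f)
round 3: derive deriv(d,j) via R3 from deriv(d,i), parent(i,j)
round 3: derive deriv(e,e) via R3 from deriv(e,a), parent(a,e)
round 3: derive deriv(e,i) via R3 from deriv(e,a), parent(a,i)
round 3: derive deriv(f,a) via R3 from deriv(f,d), parent(d,a)
round 3: derive deriv(h,f) via R3 from deriv(h,i), parent(i,f)
round 3: derive deriv(i,d) via R3 from deriv(i,e), parent(e,d)
round 3: derive deriv(j,e) via R3 from deriv(j,f), parent(f,e)
round 4: derive flow(f,f) via R1 from flow(f,a), flow(a,f)
round 4: derive flow(f,j) via R1 from flow(f,a), flow(a,j)
round 4: derive flow(h,a) via R1 from flow(h,e), flow(e,a)
round 4: derive flow(h,d) via R1 from flow(h,e), flow(e,d)
round 4: derive flow(j,a) via R1 from flow(j,d), flow(d,a)
round 4: derive deriv(e,f) via R3 from deriv(e,i), parent(i,f)
round 4: derive deriv(e,j) via R3 from deriv(e,i), parent(i,j)
round 4: derive deriv(f,i) via R3 from deriv(f,a), parent(a,i)
round 4: derive deriv(h,e) via R3 from deriv(h,f), parent(f,e)
round 4: derive deriv(i,a) via R3 from deriv(i,d), parent(d,a)
round 4: derive deriv(j,d) via R3 from deriv(j,e), parent(e,d)
round 4: derive deriv(f,f) via R4 from parent(f,e), flow(e,f)
round 4: derive deriv(f,j) via R4 from parent(f,e), flow(e,j)
round 4: derive deriv(h,d) via R4 from parent(h,j), flow(j,d)
round 4: derive deriv(j,a) via R4 from parent(j,i), flow(i,a)
round 5: derive deriv(h,a) via R3 from deriv(h,d), parent(d,a)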